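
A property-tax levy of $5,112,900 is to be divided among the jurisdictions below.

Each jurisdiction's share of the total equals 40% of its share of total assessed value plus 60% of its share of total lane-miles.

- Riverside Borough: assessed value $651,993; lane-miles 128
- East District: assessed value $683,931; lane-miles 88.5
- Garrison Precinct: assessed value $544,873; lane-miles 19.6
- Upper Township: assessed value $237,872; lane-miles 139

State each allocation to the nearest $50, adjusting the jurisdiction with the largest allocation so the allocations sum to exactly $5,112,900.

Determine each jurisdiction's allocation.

Totals — assessed value 2,118,669, lane-miles 375.1.
Combined weights (40% assessed value + 60% lane-miles): Riverside Borough 0.3278; East District 0.2707; Garrison Precinct 0.1342; Upper Township 0.2673.
Proportional shares: Riverside Borough 1,676,214.32; East District 1,383,995.07; Garrison Precinct 686,265.97; Upper Township 1,366,424.64.
After rounding ($50): Riverside Borough $1,676,200; East District $1,384,000; Garrison Precinct $686,250; Upper Township $1,366,400. Sum = $5,112,850.
Difference $5,112,900 − $5,112,850 = +$50 applied to largest allocation (Riverside Borough): Riverside Borough becomes $1,676,250.

Riverside Borough: $1,676,250 · East District: $1,384,000 · Garrison Precinct: $686,250 · Upper Township: $1,366,400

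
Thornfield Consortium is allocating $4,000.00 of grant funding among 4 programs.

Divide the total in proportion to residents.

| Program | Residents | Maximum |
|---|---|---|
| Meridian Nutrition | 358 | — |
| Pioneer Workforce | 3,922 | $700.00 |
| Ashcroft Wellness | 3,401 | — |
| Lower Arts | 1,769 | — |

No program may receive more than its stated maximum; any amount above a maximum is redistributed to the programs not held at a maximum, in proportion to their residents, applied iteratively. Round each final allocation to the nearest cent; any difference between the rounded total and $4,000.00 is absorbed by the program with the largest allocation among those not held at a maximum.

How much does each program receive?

Meridian Nutrition: $213.71 · Pioneer Workforce: $700.00 · Ashcroft Wellness: $2,030.27 · Lower Arts: $1,056.02

Total residents = 9,450.
Proportional shares (ignoring caps): Meridian Nutrition 151.5344; Pioneer Workforce 1,660.1058; Ashcroft Wellness 1,439.5767; Lower Arts 748.7831.
Cap binds for Pioneer Workforce ($700.00); remaining pool $3,300.00 reallocated over remaining residents 5,528.
Remaining shares: Meridian Nutrition 213.7120 → $213.71; Ashcroft Wellness 2,030.2641 → $2,030.26; Lower Arts 1,056.0239 → $1,056.02.
Rounding difference +$0.01 applied to Ashcroft Wellness → $2,030.27.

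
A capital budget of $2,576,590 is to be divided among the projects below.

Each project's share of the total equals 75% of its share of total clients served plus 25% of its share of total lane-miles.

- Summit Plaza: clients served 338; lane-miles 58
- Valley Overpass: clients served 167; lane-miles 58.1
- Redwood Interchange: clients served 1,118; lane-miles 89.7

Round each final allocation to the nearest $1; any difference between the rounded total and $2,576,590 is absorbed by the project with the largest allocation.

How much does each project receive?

Totals — clients served 1,623, lane-miles 205.8.
Composite weights (75% clients served + 25% lane-miles): Summit Plaza 0.2266; Valley Overpass 0.1478; Redwood Interchange 0.6256.
Unrounded shares: Summit Plaza 583,981.52; Valley Overpass 380,691.52; Redwood Interchange 1,611,916.96.
Rounded to nearest $1: Summit Plaza $583,982; Valley Overpass $380,692; Redwood Interchange $1,611,917. Sum = $2,576,591.
Difference $2,576,590 − $2,576,591 = −$1 applied to largest allocation (Redwood Interchange): Redwood Interchange becomes $1,611,916.

Summit Plaza: $583,982 | Valley Overpass: $380,692 | Redwood Interchange: $1,611,916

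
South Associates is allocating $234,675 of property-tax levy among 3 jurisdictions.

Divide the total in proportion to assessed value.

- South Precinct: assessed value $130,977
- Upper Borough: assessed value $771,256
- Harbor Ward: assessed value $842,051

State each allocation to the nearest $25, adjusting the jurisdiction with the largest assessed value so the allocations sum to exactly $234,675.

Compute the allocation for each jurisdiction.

Total assessed value = 1,744,284.
Raw shares: South Precinct 130,977/1,744,284 × $234,675 = 17,621.57; Upper Borough 771,256/1,744,284 × $234,675 = 103,764.35; Harbor Ward 842,051/1,744,284 × $234,675 = 113,289.07.
Rounded to nearest $25: South Precinct $17,625; Upper Borough $103,775; Harbor Ward $113,300. Sum = $234,700.
Difference $234,675 − $234,700 = −$25 applied to largest assessed value (Harbor Ward): Harbor Ward becomes $113,275.

South Precinct: $17,625 | Upper Borough: $103,775 | Harbor Ward: $113,275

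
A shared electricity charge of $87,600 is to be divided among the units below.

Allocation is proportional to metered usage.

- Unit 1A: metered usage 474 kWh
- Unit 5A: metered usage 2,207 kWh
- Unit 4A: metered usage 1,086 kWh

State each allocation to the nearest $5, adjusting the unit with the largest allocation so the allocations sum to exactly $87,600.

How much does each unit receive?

Sum of metered usage: 3,767.
Unrounded shares: Unit 1A 474/3,767 × $87,600 = 11,022.67; Unit 5A 2,207/3,767 × $87,600 = 51,322.86; Unit 4A 1,086/3,767 × $87,600 = 25,254.47.
Rounded to nearest $5: Unit 1A $11,025; Unit 5A $51,325; Unit 4A $25,255. Sum = $87,605.
Difference $87,600 − $87,605 = −$5 applied to largest allocation (Unit 5A): Unit 5A becomes $51,320.

Unit 1A: $11,025; Unit 5A: $51,320; Unit 4A: $25,255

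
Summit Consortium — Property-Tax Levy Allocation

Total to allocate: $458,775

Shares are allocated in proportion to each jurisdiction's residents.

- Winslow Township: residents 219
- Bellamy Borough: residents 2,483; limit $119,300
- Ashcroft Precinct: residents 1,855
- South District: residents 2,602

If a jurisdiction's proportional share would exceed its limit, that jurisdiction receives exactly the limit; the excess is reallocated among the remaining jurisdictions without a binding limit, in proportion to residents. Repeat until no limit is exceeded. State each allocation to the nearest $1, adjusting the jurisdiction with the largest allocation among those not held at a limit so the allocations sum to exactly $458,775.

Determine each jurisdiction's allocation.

Residents total: 7,159.
Pro-rata shares before constraints: Winslow Township 14,034.32; Bellamy Borough 159,119.75; Ashcroft Precinct 118,875.21; South District 166,745.71.
Held at cap: Bellamy Borough ($119,300); residual $339,475 reallocated over remaining residents 4,676.
Redistributed shares: Winslow Township 15,899.28 → $15,899; Ashcroft Precinct 134,671.97 → $134,672; South District 188,903.75 → $188,904.

Winslow Township: $15,899 | Bellamy Borough: $119,300 | Ashcroft Precinct: $134,672 | South District: $188,904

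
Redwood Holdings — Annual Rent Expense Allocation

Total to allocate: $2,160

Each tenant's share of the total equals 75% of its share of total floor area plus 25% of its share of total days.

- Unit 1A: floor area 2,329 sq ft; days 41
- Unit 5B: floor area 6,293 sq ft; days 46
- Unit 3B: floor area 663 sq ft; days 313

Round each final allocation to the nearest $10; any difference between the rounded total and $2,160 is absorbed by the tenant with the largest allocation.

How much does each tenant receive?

Unit 1A: $460 · Unit 5B: $1,160 · Unit 3B: $540

Floor area total 9,285; days total 400.
Composite weights (75% floor area + 25% days): Unit 1A 0.2138; Unit 5B 0.5371; Unit 3B 0.2492.
Raw shares: Unit 1A 461.70; Unit 5B 1,160.07; Unit 3B 538.23.
After rounding ($10): Unit 1A $460; Unit 5B $1,160; Unit 3B $540. Sum = $2,160.
No rounding difference to absorb.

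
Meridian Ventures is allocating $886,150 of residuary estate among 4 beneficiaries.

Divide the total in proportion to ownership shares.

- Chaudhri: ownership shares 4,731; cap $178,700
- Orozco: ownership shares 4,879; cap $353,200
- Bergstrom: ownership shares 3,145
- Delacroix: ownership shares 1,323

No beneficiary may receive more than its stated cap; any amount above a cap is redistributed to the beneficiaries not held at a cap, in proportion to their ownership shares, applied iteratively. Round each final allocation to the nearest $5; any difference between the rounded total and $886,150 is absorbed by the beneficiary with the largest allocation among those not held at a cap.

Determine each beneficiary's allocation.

Chaudhri: $178,700 · Orozco: $353,200 · Bergstrom: $249,355 · Delacroix: $104,895

Sum of ownership shares: 14,078.
Pro-rata shares before constraints: Chaudhri 297,796.25; Orozco 307,112.22; Bergstrom 197,964.32; Delacroix 83,277.20.
Capped: Chaudhri ($178,700); remaining pool $707,450 reallocated over remaining ownership shares 9,347.
Capped: Orozco ($353,200); remaining pool $354,250 reallocated over remaining ownership shares 4,468.
Remaining shares: Bergstrom 249,354.58 → $249,355; Delacroix 104,895.42 → $104,895.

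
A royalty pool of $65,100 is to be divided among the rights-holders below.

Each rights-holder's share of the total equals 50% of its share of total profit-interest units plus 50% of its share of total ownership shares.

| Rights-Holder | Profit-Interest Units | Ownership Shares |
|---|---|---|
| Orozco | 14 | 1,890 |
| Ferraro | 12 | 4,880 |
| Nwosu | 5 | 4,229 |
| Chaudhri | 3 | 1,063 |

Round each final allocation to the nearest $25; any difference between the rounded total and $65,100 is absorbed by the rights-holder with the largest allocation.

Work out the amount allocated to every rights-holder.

Profit-interest units total 34; ownership shares total 12,062.
Blended shares (50% profit-interest units + 50% ownership shares): Orozco 0.2842; Ferraro 0.3788; Nwosu 0.2488; Chaudhri 0.0882.
Raw shares: Orozco 18,503.21; Ferraro 24,657.20; Nwosu 16,198.96; Chaudhri 5,740.63.
After rounding ($25): Orozco $18,500; Ferraro $24,650; Nwosu $16,200; Chaudhri $5,750. Sum = $65,100.
Rounded total matches; no reconciliation needed.

Orozco: $18,500; Ferraro: $24,650; Nwosu: $16,200; Chaudhri: $5,750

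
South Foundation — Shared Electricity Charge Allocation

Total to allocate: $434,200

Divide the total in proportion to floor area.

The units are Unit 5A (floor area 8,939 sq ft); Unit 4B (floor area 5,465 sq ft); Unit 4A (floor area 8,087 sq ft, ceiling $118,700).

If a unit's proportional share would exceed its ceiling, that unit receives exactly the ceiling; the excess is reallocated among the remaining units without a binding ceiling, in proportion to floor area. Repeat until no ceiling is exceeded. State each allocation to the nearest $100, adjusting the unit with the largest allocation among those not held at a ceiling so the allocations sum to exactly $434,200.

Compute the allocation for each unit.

Unit 5A: $195,800; Unit 4B: $119,700; Unit 4A: $118,700

Total floor area = 22,491.
Pro-rata shares before constraints: Unit 5A 172,571.86; Unit 4B 105,504.56; Unit 4A 156,123.58.
Held at cap: Unit 4A ($118,700); balance $315,500 reallocated over remaining floor area 14,404.
Remaining shares: Unit 5A 195,796.62 → $195,800; Unit 4B 119,703.38 → $119,700.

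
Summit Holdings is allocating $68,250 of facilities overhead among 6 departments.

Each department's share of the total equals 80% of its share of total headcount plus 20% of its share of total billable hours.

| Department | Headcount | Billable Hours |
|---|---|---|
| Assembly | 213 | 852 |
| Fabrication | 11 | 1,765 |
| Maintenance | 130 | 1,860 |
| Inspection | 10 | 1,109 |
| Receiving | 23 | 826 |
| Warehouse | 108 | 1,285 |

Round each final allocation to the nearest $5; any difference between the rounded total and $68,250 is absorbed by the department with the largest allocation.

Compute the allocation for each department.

Assembly: $25,005 · Fabrication: $4,345 · Maintenance: $17,640 · Inspection: $3,070 · Receiving: $4,000 · Warehouse: $14,190

Totals — headcount 495, billable hours 7,697.
Blended shares (80% headcount + 20% billable hours): Assembly 0.3664; Fabrication 0.0636; Maintenance 0.2584; Inspection 0.0450; Receiving 0.0586; Warehouse 0.2079.
Pro-rata amounts: Assembly 25,005.50; Fabrication 4,343.42; Maintenance 17,637.95; Inspection 3,069.75; Receiving 4,001.81; Warehouse 14,191.57.
Rounded to nearest $5: Assembly $25,005; Fabrication $4,345; Maintenance $17,640; Inspection $3,070; Receiving $4,000; Warehouse $14,190. Sum = $68,250.
No rounding difference to absorb.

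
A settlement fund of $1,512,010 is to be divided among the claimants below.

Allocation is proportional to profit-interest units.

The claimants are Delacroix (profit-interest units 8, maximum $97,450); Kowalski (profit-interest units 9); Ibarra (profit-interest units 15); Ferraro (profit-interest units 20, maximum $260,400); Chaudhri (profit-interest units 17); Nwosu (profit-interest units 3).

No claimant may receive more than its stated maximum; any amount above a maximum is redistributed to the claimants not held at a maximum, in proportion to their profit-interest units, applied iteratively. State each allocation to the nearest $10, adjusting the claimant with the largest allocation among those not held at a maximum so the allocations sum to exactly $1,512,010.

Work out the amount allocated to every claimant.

Delacroix: $97,450 | Kowalski: $236,080 | Ibarra: $393,460 | Ferraro: $260,400 | Chaudhri: $445,930 | Nwosu: $78,690

Profit-interest units total: 72.
Pro-rata shares before constraints: Delacroix 168,001.11; Kowalski 189,001.25; Ibarra 315,002.08; Ferraro 420,002.78; Chaudhri 357,002.36; Nwosu 63,000.42.
Held at cap: Delacroix ($97,450), Ferraro ($260,400); remaining pool $1,154,160 reallocated over remaining profit-interest units 44.
Remaining shares: Kowalski 236,078.18 → $236,080; Ibarra 393,463.64 → $393,460; Chaudhri 445,925.45 → $445,930; Nwosu 78,692.73 → $78,690.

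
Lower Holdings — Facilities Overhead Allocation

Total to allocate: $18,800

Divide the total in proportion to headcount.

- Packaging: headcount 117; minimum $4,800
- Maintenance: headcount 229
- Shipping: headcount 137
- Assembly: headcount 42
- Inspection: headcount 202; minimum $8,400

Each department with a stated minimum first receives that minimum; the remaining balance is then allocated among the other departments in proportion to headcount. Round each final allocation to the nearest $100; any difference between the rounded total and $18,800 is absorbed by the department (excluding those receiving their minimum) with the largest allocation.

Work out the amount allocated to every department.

Packaging: $4,800 | Maintenance: $3,100 | Shipping: $1,900 | Assembly: $600 | Inspection: $8,400

Guaranteed amounts: Packaging $4,800; Inspection $8,400. Balance $5,600.
Balance split over remaining headcount 408: Maintenance 3,143.14 → $3,100; Shipping 1,880.39 → $1,900; Assembly 576.47 → $600.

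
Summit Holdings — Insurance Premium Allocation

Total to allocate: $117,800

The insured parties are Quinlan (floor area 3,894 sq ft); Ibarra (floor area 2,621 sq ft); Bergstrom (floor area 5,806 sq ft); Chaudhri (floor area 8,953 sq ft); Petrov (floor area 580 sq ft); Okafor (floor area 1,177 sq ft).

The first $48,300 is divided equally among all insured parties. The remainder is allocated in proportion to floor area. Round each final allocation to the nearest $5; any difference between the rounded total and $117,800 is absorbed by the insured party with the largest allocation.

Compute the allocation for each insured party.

Equal tier: $48,300 ÷ 6 = $8,050 apiece.
Remainder $69,500 by floor area (total 23,031): Quinlan 11,750.81 → $11,750; Ibarra 7,909.32 → $7,910; Bergstrom 17,520.60 → $17,520; Chaudhri 27,017.22 → $27,015; Petrov 1,750.25 → $1,750; Okafor 3,551.80 → $3,550.
Rounding difference +$5 on remainder applied to Chaudhri.
Totals: Quinlan $8,050 + $11,750 = $19,800; Ibarra $8,050 + $7,910 = $15,960; Bergstrom $8,050 + $17,520 = $25,570; Chaudhri $8,050 + $27,020 = $35,070; Petrov $8,050 + $1,750 = $9,800; Okafor $8,050 + $3,550 = $11,600.

Quinlan: $19,800 | Ibarra: $15,960 | Bergstrom: $25,570 | Chaudhri: $35,070 | Petrov: $9,800 | Okafor: $11,600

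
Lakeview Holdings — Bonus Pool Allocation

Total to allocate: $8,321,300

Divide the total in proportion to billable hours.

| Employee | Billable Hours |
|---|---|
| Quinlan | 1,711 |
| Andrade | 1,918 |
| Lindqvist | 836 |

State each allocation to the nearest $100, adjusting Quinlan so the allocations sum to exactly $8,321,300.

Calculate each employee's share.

Quinlan: $3,188,800 | Andrade: $3,574,500 | Lindqvist: $1,558,000

Total billable hours = 4,465.
Raw shares: Quinlan 1,711/4,465 × $8,321,300 = 3,188,744.52; Andrade 1,918/4,465 × $8,321,300 = 3,574,524.84; Lindqvist 836/4,465 × $8,321,300 = 1,558,030.64.
Rounded to nearest $100: Quinlan $3,188,700; Andrade $3,574,500; Lindqvist $1,558,000. Sum = $8,321,200.
Difference $8,321,300 − $8,321,200 = +$100 applied to Quinlan: Quinlan becomes $3,188,800.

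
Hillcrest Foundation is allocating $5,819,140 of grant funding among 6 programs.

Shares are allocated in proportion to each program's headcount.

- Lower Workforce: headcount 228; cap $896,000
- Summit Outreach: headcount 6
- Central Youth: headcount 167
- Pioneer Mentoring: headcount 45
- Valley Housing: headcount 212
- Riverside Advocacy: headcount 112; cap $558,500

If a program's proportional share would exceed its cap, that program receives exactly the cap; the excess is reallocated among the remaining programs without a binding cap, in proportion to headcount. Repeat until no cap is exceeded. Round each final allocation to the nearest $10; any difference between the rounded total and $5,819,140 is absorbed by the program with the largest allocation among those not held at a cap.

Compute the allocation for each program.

Sum of headcount: 770.
Pro-rata shares before constraints: Lower Workforce 1,723,070.03; Summit Outreach 45,343.95; Central Youth 1,262,073.22; Pioneer Mentoring 340,079.61; Valley Housing 1,602,152.83; Riverside Advocacy 846,420.36.
Held at cap: Lower Workforce ($896,000), Riverside Advocacy ($558,500); remaining pool $4,364,640 reallocated over remaining headcount 430.
Redistributed shares: Summit Outreach 60,901.95 → $60,900; Central Youth 1,695,104.37 → $1,695,100; Pioneer Mentoring 456,764.65 → $456,760; Valley Housing 2,151,869.02 → $2,151,870.
Rounding difference +$10 applied to Valley Housing → $2,151,880.

Lower Workforce: $896,000 | Summit Outreach: $60,900 | Central Youth: $1,695,100 | Pioneer Mentoring: $456,760 | Valley Housing: $2,151,880 | Riverside Advocacy: $558,500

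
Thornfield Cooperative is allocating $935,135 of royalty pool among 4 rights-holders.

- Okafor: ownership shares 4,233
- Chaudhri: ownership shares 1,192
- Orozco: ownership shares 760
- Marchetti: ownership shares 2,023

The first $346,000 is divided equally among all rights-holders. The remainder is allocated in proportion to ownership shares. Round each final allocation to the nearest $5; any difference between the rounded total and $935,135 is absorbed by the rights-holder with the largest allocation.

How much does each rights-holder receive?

Okafor: $390,330 | Chaudhri: $172,055 | Orozco: $141,050 | Marchetti: $231,700

Equal tier: $346,000 ÷ 4 = $86,500 apiece.
Remainder $589,135 by ownership shares (total 8,208): Okafor 303,826.57 → $303,825; Chaudhri 85,556.64 → $85,555; Orozco 54,549.54 → $54,550; Marchetti 145,202.25 → $145,200.
Rounding difference +$5 on remainder applied to Okafor.
Totals: Okafor $86,500 + $303,830 = $390,330; Chaudhri $86,500 + $85,555 = $172,055; Orozco $86,500 + $54,550 = $141,050; Marchetti $86,500 + $145,200 = $231,700.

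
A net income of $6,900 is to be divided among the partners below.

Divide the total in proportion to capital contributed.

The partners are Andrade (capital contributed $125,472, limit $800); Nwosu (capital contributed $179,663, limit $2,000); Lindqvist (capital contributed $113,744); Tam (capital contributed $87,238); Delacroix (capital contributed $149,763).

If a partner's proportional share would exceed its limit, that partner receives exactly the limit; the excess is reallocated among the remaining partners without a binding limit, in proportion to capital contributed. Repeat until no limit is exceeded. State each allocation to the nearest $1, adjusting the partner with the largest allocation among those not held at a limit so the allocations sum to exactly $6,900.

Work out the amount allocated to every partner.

Andrade: $800 · Nwosu: $2,000 · Lindqvist: $1,330 · Tam: $1,020 · Delacroix: $1,750

Total capital contributed = 655,880.
Unconstrained shares: Andrade 1,319.99; Nwosu 1,890.09; Lindqvist 1,196.61; Tam 917.76; Delacroix 1,575.54.
Held at cap: Andrade ($800); remaining pool $6,100 reallocated over remaining capital contributed 530,408.
Held at cap: Nwosu ($2,000); remaining pool $4,100 reallocated over remaining capital contributed 350,745.
Redistributed shares: Lindqvist 1,329.60 → $1,330; Tam 1,019.76 → $1,020; Delacroix 1,750.64 → $1,751.
Rounding difference −$1 applied to Delacroix → $1,750.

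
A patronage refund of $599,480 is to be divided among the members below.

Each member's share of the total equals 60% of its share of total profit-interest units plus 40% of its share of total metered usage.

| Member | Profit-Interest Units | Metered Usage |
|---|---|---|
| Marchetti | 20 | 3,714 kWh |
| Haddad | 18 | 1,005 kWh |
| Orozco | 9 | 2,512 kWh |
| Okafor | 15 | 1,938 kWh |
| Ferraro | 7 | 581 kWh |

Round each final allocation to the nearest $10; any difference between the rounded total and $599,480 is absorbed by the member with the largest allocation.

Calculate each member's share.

Marchetti: $195,590 · Haddad: $118,550 · Orozco: $108,700 · Okafor: $125,860 · Ferraro: $50,780

Totals — profit-interest units 69, metered usage 9,750.
Composite weights (60% profit-interest units + 40% metered usage): Marchetti 0.3263; Haddad 0.1978; Orozco 0.1813; Okafor 0.2099; Ferraro 0.0847.
Raw shares: Marchetti 195,599.70; Haddad 118,548.67; Orozco 108,696.08; Okafor 125,856.31; Ferraro 50,779.23.
Rounded to nearest $10: Marchetti $195,600; Haddad $118,550; Orozco $108,700; Okafor $125,860; Ferraro $50,780. Sum = $599,490.
Difference $599,480 − $599,490 = −$10 applied to largest allocation (Marchetti): Marchetti becomes $195,590.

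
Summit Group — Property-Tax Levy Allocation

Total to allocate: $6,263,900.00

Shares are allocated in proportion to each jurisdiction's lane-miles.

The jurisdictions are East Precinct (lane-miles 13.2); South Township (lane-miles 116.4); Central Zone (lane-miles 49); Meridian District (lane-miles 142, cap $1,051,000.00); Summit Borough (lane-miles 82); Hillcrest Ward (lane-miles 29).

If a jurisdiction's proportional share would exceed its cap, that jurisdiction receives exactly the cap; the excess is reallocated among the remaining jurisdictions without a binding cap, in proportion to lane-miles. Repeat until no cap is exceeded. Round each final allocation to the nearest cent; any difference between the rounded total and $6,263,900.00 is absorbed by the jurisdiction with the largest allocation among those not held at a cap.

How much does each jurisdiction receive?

East Precinct: $237,604.56 · South Township: $2,095,240.20 · Central Zone: $882,016.92 · Meridian District: $1,051,000.00 · Summit Borough: $1,476,028.31 · Hillcrest Ward: $522,010.01

Combined lane-miles = 431.6.
Proportional shares (ignoring caps): East Precinct 191,574.3281; South Township 1,689,337.2567; Central Zone 711,147.1270; Meridian District 2,060,875.3475; Summit Borough 1,190,082.9472; Hillcrest Ward 420,882.9935.
Held at cap: Meridian District ($1,051,000.00); balance $5,212,900.00 reallocated over remaining lane-miles 289.6.
Redistributed shares: East Precinct 237,604.5580 → $237,604.56; South Township 2,095,240.1934 → $2,095,240.19; Central Zone 882,016.9199 → $882,016.92; Summit Borough 1,476,028.3149 → $1,476,028.31; Hillcrest Ward 522,010.0138 → $522,010.01.
Rounding difference +$0.01 applied to South Township → $2,095,240.20.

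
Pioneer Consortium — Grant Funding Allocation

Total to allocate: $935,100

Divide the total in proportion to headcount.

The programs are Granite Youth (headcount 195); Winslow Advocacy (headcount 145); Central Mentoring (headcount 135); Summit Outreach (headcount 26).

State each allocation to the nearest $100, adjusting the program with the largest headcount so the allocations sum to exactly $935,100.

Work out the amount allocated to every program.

Granite Youth: $364,000; Winslow Advocacy: $270,600; Central Mentoring: $252,000; Summit Outreach: $48,500

Sum of headcount: 195 + 145 + 135 + 26 = 501.
Raw shares: Granite Youth 363,961.08; Winslow Advocacy 270,637.72; Central Mentoring 251,973.05; Summit Outreach 48,528.14.
After rounding ($100): Granite Youth $364,000; Winslow Advocacy $270,600; Central Mentoring $252,000; Summit Outreach $48,500. Sum = $935,100.
Sum already equals the total — no adjustment.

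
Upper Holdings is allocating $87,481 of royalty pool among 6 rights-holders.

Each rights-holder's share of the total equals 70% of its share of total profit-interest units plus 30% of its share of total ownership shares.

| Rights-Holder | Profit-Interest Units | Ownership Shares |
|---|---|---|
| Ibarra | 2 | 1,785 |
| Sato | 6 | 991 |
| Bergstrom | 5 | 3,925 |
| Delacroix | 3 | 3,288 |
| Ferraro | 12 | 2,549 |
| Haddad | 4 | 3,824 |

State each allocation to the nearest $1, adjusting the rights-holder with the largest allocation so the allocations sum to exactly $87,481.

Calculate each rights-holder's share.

Ibarra: $6,690 · Sato: $13,071 · Bergstrom: $15,864 · Delacroix: $11,015 · Ferraro: $27,053 · Haddad: $13,788

Profit-interest units total 32; ownership shares total 16,362.
Composite weights (70% profit-interest units + 30% ownership shares): Ibarra 0.0765; Sato 0.1494; Bergstrom 0.1813; Delacroix 0.1259; Ferraro 0.3092; Haddad 0.1576.
Proportional shares: Ibarra 6,690.40; Sato 13,071.42; Bergstrom 15,863.85; Delacroix 11,014.82; Ferraro 27,052.30; Haddad 13,788.20.
At nearest $1: Ibarra $6,690; Sato $13,071; Bergstrom $15,864; Delacroix $11,015; Ferraro $27,052; Haddad $13,788. Sum = $87,480.
Difference $87,481 − $87,480 = +$1 applied to largest allocation (Ferraro): Ferraro becomes $27,053.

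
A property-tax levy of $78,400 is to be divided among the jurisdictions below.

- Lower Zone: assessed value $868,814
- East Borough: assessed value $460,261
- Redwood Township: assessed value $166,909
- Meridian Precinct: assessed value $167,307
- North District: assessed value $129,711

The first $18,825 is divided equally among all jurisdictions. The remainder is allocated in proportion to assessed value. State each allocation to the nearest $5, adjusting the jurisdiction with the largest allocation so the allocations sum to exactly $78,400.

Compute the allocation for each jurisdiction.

Lower Zone: $32,630 · East Borough: $19,060 · Redwood Township: $9,310 · Meridian Precinct: $9,325 · North District: $8,075

$18,825 shared equally gives $3,765 per jurisdiction.
Remainder $59,575 by assessed value (total 1,793,002): Lower Zone 28,867.56 → $28,870; East Borough 15,292.82 → $15,295; Redwood Township 5,545.79 → $5,545; Meridian Precinct 5,559.01 → $5,560; North District 4,309.83 → $4,310.
Rounding difference −$5 on remainder applied to Lower Zone.
Totals: Lower Zone $3,765 + $28,865 = $32,630; East Borough $3,765 + $15,295 = $19,060; Redwood Township $3,765 + $5,545 = $9,310; Meridian Precinct $3,765 + $5,560 = $9,325; North District $3,765 + $4,310 = $8,075.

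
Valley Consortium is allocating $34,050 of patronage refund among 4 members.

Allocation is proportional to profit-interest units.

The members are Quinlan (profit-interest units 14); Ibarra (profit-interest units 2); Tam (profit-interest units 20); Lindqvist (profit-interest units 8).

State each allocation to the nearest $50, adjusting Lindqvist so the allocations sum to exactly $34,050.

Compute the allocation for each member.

Combined profit-interest units = 44.
Raw shares: Quinlan 14/44 × $34,050 = 10,834.09; Ibarra 2/44 × $34,050 = 1,547.73; Tam 20/44 × $34,050 = 15,477.27; Lindqvist 8/44 × $34,050 = 6,190.91.
At nearest $50: Quinlan $10,850; Ibarra $1,550; Tam $15,500; Lindqvist $6,200. Sum = $34,100.
Difference $34,050 − $34,100 = −$50 applied to Lindqvist: Lindqvist becomes $6,150.

Quinlan: $10,850 · Ibarra: $1,550 · Tam: $15,500 · Lindqvist: $6,150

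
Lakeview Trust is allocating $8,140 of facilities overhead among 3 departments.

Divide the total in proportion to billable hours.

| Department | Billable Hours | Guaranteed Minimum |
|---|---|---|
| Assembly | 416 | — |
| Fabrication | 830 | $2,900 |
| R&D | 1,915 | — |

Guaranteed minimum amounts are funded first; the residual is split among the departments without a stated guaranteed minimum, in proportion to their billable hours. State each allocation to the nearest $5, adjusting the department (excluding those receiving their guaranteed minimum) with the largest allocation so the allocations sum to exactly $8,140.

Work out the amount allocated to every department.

Minimums first: Fabrication $2,900. Balance $5,240.
Balance split over remaining billable hours 2,331: Assembly 935.15 → $935; R&D 4,304.85 → $4,305.

Assembly: $935 · Fabrication: $2,900 · R&D: $4,305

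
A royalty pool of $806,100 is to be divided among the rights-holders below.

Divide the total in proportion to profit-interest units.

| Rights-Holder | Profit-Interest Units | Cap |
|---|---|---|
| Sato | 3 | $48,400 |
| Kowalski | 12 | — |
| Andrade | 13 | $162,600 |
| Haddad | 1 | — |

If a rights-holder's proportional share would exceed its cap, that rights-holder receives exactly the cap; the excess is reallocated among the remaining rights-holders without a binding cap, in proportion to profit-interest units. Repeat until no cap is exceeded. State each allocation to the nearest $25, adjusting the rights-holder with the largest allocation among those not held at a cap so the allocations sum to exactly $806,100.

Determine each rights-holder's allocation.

Sato: $48,400; Kowalski: $549,325; Andrade: $162,600; Haddad: $45,775

Combined profit-interest units = 29.
Proportional shares (ignoring caps): Sato 83,389.66; Kowalski 333,558.62; Andrade 361,355.17; Haddad 27,796.55.
Cap binds for Sato ($48,400), Andrade ($162,600); balance $595,100 reallocated over remaining profit-interest units 13.
Shares after redistribution: Kowalski 549,323.08 → $549,325; Haddad 45,776.92 → $45,775.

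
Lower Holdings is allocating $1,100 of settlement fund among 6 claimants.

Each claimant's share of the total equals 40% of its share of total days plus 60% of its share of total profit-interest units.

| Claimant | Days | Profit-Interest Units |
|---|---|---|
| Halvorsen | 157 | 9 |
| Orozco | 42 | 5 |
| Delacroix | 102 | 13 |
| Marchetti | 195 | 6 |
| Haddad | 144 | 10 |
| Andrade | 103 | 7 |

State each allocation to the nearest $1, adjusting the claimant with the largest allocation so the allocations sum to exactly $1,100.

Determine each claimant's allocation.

Halvorsen: $212; Orozco: $91; Delacroix: $232; Marchetti: $195; Haddad: $217; Andrade: $153

Days total 743; profit-interest units total 50.
Composite weights (40% days + 60% profit-interest units): Halvorsen 0.1925; Orozco 0.0826; Delacroix 0.2109; Marchetti 0.1770; Haddad 0.1975; Andrade 0.1395.
Proportional shares: Halvorsen 211.77; Orozco 90.87; Delacroix 232.00; Marchetti 194.68; Haddad 217.28; Andrade 153.40.
At nearest $1: Halvorsen $212; Orozco $91; Delacroix $232; Marchetti $195; Haddad $217; Andrade $153. Sum = $1,100.
Rounded total matches; no reconciliation needed.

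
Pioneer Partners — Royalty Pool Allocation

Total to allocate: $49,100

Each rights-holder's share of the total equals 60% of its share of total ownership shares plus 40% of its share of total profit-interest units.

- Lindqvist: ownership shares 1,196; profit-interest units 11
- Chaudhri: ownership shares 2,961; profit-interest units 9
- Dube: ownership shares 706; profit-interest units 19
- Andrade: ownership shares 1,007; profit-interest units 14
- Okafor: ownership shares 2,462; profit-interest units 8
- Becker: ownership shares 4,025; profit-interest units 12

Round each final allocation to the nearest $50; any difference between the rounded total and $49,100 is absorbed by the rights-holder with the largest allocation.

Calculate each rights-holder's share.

Lindqvist: $5,800 | Chaudhri: $9,500 | Dube: $6,800 | Andrade: $6,150 | Okafor: $8,000 | Becker: $12,850

Totals — ownership shares 12,357, profit-interest units 73.
Combined weights (60% ownership shares + 40% profit-interest units): Lindqvist 0.1183; Chaudhri 0.1931; Dube 0.1384; Andrade 0.1256; Okafor 0.1634; Becker 0.2612.
Raw shares: Lindqvist 5,810.80; Chaudhri 9,480.61; Dube 6,794.94; Andrade 6,167.34; Okafor 8,021.92; Becker 12,824.39.
Rounded to nearest $50: Lindqvist $5,800; Chaudhri $9,500; Dube $6,800; Andrade $6,150; Okafor $8,000; Becker $12,800. Sum = $49,050.
Difference $49,100 − $49,050 = +$50 applied to largest allocation (Becker): Becker becomes $12,850.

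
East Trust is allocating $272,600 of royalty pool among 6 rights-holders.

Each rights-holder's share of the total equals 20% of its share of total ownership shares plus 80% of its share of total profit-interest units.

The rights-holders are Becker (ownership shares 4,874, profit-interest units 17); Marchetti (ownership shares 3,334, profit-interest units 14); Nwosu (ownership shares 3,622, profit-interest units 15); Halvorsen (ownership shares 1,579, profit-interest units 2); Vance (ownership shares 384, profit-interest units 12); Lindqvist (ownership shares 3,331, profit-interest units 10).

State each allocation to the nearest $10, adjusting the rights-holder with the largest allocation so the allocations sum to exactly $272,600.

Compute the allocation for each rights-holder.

Becker: $68,480; Marchetti: $54,230; Nwosu: $58,260; Halvorsen: $11,260; Vance: $38,610; Lindqvist: $41,760

Ownership shares total 17,124; profit-interest units total 70.
Composite weights (20% ownership shares + 80% profit-interest units): Becker 0.2512; Marchetti 0.1989; Nwosu 0.2137; Halvorsen 0.0413; Vance 0.1416; Lindqvist 0.1532.
Proportional shares: Becker 68,480.30; Marchetti 54,230.91; Nwosu 58,263.28; Halvorsen 11,258.13; Vance 38,607.74; Lindqvist 41,759.64.
After rounding ($10): Becker $68,480; Marchetti $54,230; Nwosu $58,260; Halvorsen $11,260; Vance $38,610; Lindqvist $41,760. Sum = $272,600.
Rounded total matches; no reconciliation needed.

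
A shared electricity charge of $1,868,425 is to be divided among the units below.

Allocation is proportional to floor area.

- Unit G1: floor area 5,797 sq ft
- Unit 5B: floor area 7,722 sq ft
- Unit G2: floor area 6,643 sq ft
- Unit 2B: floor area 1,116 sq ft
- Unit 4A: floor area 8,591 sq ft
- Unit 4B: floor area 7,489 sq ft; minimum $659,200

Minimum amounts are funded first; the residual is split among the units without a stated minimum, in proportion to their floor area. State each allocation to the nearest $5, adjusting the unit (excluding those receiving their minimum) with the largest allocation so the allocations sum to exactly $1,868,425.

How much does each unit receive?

Fund the minimums — Unit 4B $659,200. Remaining pool $1,209,225.
Remaining pool split over remaining floor area 29,869: Unit G1 234,687.38 → $234,685; Unit 5B 312,619.62 → $312,620; Unit G2 268,937.08 → $268,935; Unit 2B 45,180.46 → $45,180; Unit 4A 347,800.46 → $347,800.
Rounding difference +$5 applied to Unit 4A → $347,805.

Unit G1: $234,685; Unit 5B: $312,620; Unit G2: $268,935; Unit 2B: $45,180; Unit 4A: $347,805; Unit 4B: $659,200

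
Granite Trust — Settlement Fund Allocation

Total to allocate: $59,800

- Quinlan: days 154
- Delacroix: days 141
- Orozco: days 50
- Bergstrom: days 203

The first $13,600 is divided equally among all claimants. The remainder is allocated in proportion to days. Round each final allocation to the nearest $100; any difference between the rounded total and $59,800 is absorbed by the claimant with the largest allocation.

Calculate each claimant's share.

Equal tier: $13,600 ÷ 4 = $3,400 apiece.
Remainder $46,200 by days (total 548): Quinlan 12,983.21 → $13,000; Delacroix 11,887.23 → $11,900; Orozco 4,215.33 → $4,200; Bergstrom 17,114.23 → $17,100.
Totals: Quinlan $3,400 + $13,000 = $16,400; Delacroix $3,400 + $11,900 = $15,300; Orozco $3,400 + $4,200 = $7,600; Bergstrom $3,400 + $17,100 = $20,500.

Quinlan: $16,400 | Delacroix: $15,300 | Orozco: $7,600 | Bergstrom: $20,500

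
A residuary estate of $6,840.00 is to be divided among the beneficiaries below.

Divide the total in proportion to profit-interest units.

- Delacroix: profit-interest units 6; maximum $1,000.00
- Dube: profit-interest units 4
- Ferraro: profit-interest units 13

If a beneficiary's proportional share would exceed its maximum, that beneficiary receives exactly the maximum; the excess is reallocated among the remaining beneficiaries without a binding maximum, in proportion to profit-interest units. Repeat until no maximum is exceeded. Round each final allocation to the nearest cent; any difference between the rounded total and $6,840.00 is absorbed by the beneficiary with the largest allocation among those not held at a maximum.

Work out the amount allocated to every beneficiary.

Combined profit-interest units = 23.
Pro-rata shares before constraints: Delacroix 1,784.3478; Dube 1,189.5652; Ferraro 3,866.0870.
Cap binds for Delacroix ($1,000.00); residual $5,840.00 reallocated over remaining profit-interest units 17.
Redistributed shares: Dube 1,374.1176 → $1,374.12; Ferraro 4,465.8824 → $4,465.88.

Delacroix: $1,000.00; Dube: $1,374.12; Ferraro: $4,465.88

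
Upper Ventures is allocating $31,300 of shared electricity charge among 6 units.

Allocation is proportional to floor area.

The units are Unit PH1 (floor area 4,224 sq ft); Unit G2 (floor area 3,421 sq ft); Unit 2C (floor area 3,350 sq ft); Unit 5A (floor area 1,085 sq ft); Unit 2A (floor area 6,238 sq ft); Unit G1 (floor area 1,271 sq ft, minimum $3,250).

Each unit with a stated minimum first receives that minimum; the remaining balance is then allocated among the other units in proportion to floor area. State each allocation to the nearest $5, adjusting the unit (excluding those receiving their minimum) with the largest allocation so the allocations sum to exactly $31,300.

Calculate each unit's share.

Unit PH1: $6,470 · Unit G2: $5,240 · Unit 2C: $5,130 · Unit 5A: $1,660 · Unit 2A: $9,550 · Unit G1: $3,250

Minimums first: Unit G1 $3,250. Residual $28,050.
Residual split over remaining floor area 18,318: Unit PH1 6,468.13 → $6,470; Unit G2 5,238.51 → $5,240; Unit 2C 5,129.79 → $5,130; Unit 5A 1,661.44 → $1,660; Unit 2A 9,552.13 → $9,550.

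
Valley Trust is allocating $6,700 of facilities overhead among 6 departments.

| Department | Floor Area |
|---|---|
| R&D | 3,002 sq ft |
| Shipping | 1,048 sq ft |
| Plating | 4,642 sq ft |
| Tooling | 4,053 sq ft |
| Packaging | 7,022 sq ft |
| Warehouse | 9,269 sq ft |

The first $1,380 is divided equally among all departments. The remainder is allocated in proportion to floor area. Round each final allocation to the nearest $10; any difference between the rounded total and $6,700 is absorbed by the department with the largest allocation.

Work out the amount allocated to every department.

R&D: $780; Shipping: $420; Plating: $1,080; Tooling: $970; Packaging: $1,520; Warehouse: $1,930

Equal tier: $1,380 ÷ 6 = $230 apiece.
Remainder $5,320 by floor area (total 29,036): R&D 550.03 → $550; Shipping 192.02 → $190; Plating 850.51 → $850; Tooling 742.59 → $740; Packaging 1,286.58 → $1,290; Warehouse 1,698.27 → $1,700.
Totals: R&D $230 + $550 = $780; Shipping $230 + $190 = $420; Plating $230 + $850 = $1,080; Tooling $230 + $740 = $970; Packaging $230 + $1,290 = $1,520; Warehouse $230 + $1,700 = $1,930.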